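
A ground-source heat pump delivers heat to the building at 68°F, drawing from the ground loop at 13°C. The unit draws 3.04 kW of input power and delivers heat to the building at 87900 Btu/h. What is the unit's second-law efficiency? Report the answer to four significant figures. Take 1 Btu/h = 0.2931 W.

Converting, Q̇_H = 87900 Btu/h = 25.76 kW, so COP_actual = Q̇_H/Ẇ = 25.76/3.040 = 8.475.
In absolute terms T_C = 286.15 K and T_H = 293.15 K, so ΔT = 7.000 K.
COP_Carnot = T_H/ΔT = 293.15/7.000 = 41.88.
η_II = COP_actual/COP_Carnot = 8.475/41.88 = 0.2024.

0.2024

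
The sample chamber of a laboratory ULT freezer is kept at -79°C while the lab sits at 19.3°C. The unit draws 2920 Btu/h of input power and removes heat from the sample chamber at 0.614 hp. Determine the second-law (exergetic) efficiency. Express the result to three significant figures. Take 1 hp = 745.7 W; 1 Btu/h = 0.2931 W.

Converting, Q̇_C = 0.6140 hp = 1562 Btu/h, so COP_actual = Q̇_C/Ẇ = 1562/2920 = 0.5350.
In absolute terms T_C = 194.15 K and T_H = 292.45 K, so ΔT = 98.30 K.
COP_Carnot = T_C/ΔT = 194.15/98.30 = 1.975.
η_II = COP_actual/COP_Carnot = 0.5350/1.975 = 0.2709.

0.271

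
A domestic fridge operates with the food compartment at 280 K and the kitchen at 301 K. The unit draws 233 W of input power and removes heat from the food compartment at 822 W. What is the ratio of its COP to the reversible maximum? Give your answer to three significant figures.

0.265

COP_actual = Q̇_C/Ẇ = 822.0/233.0 = 3.528.
The reservoir spacing is ΔT = 301 − 280 = 21.00 K.
COP_Carnot = T_C/ΔT = 280.00/21.00 = 13.33.
η_II = COP_actual/COP_Carnot = 3.528/13.33 = 0.2646.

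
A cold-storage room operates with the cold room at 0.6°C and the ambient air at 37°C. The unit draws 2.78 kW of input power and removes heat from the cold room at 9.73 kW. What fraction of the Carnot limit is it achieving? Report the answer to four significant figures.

COP_actual = Q̇_C/Ẇ = 9.730/2.780 = 3.500.
In absolute terms T_C = 273.75 K and T_H = 310.15 K, so ΔT = 36.40 K.
COP_Carnot = T_C/ΔT = 273.75/36.40 = 7.521.
η_II = COP_actual/COP_Carnot = 3.500/7.521 = 0.4654.

0.4654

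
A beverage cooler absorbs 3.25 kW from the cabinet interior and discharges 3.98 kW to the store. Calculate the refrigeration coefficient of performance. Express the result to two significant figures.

The first law gives Q̇_H = Q̇_C + Ẇ, so the three rates are Q̇_C = 3.250, Q̇_H = 3.980, Ẇ = 0.7300 kW.
COP_R = Q̇_C/Ẇ = 3.250/0.7300 = 4.452.

4.5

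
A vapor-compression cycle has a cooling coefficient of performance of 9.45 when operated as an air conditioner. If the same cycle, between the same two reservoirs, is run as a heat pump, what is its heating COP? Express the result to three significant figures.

10.5

The first law on one cycle gives Q_H = Q_C + W, so Q_H/W = Q_C/W + 1.
COP_HP = COP_R + 1 = 9.45 + 1 = 10.45.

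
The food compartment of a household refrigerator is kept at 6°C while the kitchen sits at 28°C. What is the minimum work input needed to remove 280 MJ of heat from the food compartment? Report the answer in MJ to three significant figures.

In absolute terms T_C = 279.15 K and T_H = 301.15 K, so ΔT = 22.00 K.
The reversible limit is COP_R = T_C/ΔT = 12.69, so W_min = Q_C/COP = Q_C·ΔT/T_C.
W_min = 280.0 × 22.00/279.15 = 22.07 MJ.

22.1 MJ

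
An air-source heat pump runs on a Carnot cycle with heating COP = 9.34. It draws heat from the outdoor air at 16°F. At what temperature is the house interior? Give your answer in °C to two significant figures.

COP_HP = T_H/(T_H − T_C) rearranges to T_H = COP·T_C/(COP − 1).
With T_C = 264.26 K, T_H = 9.34 × 264.26/8.340 = 295.95 K.
Converting, 295.95 K = 22.80°C.

23 °C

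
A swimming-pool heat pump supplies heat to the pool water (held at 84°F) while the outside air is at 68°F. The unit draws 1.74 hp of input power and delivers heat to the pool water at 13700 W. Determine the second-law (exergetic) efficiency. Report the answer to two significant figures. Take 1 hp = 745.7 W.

0.31

Converting, Q̇_H = 13700 W = 18.37 hp, so COP_actual = Q̇_H/Ẇ = 18.37/1.740 = 10.56.
In absolute terms T_C = 293.15 K and T_H = 302.04 K, so ΔT = 8.889 K.
COP_Carnot = T_H/ΔT = 302.04/8.889 = 33.98.
η_II = COP_actual/COP_Carnot = 10.56/33.98 = 0.3107.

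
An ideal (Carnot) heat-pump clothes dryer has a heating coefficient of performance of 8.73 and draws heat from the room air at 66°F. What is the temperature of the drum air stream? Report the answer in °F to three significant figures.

134 °F

COP_HP = T_H/(T_H − T_C) rearranges to T_H = COP·T_C/(COP − 1).
With T_C = 292.04 K, T_H = 8.73 × 292.04/7.730 = 329.82 K.
Converting, 329.82 K = 134.00°F.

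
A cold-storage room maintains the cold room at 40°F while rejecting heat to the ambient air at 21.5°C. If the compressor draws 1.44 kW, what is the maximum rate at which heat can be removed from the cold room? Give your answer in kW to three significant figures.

In absolute terms T_C = 277.59 K and T_H = 294.65 K, so ΔT = 17.06 K.
COP_Carnot = T_C/ΔT = 277.59/17.06 = 16.28.
Q̇_max = COP_Carnot × Ẇ = 16.28 × 1.440 kW = 23.44 kW.

23.4 kW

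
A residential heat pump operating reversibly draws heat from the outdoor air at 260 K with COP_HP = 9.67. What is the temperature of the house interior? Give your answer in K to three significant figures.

290 K

COP_HP = T_H/(T_H − T_C) rearranges to T_H = COP·T_C/(COP − 1).
With T_C = 260.00 K, T_H = 9.67 × 260.00/8.670 = 289.99 K.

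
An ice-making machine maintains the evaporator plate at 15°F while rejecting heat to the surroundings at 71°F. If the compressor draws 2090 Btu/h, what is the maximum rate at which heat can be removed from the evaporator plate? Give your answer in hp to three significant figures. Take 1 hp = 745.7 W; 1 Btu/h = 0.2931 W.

In absolute terms T_C = 263.71 K and T_H = 294.82 K, so ΔT = 31.11 K.
COP_Carnot = T_C/ΔT = 263.71/31.11 = 8.476.
Q̇_max = COP_Carnot × Ẇ = 8.476 × 2090 Btu/h = 17720 Btu/h = 6.963 hp.

6.96 hp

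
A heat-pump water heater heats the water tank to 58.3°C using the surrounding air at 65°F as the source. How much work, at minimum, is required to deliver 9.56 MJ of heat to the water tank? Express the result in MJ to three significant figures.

1.15 MJ

In absolute terms T_C = 291.48 K and T_H = 331.45 K, so ΔT = 39.97 K.
The reversible limit is COP_HP = T_H/ΔT = 8.293, so W_min = Q_H/COP = Q_H·ΔT/T_H.
W_min = 9.560 × 39.97/331.45 = 1.153 MJ.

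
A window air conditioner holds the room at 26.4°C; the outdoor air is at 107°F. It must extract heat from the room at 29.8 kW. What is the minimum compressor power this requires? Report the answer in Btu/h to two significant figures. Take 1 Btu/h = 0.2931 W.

5200 Btu/h

In absolute terms T_C = 299.55 K and T_H = 314.82 K, so ΔT = 15.27 K.
COP_Carnot = T_C/ΔT = 299.55/15.27 = 19.62.
Ẇ_min = Q̇/COP_Carnot = 29.80/19.62 = 1.519 kW = 5182 Btu/h.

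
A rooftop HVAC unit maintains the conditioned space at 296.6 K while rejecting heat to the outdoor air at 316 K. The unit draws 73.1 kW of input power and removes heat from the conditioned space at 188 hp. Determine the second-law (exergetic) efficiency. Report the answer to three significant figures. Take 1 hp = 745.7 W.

0.125

Converting, Q̇_C = 188.0 hp = 140.2 kW, so COP_actual = Q̇_C/Ẇ = 140.2/73.10 = 1.918.
The reservoir spacing is ΔT = 316 − 296.6 = 19.40 K.
COP_Carnot = T_C/ΔT = 296.60/19.40 = 15.29.
η_II = COP_actual/COP_Carnot = 1.918/15.29 = 0.1254.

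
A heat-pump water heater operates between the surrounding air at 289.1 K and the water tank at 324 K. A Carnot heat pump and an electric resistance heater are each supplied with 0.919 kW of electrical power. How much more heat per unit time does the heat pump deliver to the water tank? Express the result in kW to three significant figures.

7.61 kW

The reservoir spacing is ΔT = 324 − 289.1 = 34.90 K.
COP_Carnot = T_H/ΔT = 324.00/34.90 = 9.284.
The heat pump delivers Q̇_H = COP × Ẇ = 8.532 kW; the resistance heater delivers Ẇ = 0.9190 kW.
Extra = (COP − 1)·Ẇ = 7.613 kW.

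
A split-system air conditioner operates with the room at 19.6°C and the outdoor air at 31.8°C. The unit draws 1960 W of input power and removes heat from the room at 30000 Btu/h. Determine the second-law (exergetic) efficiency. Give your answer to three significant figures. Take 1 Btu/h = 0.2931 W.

Converting, Q̇_C = 30000 Btu/h = 8793 W, so COP_actual = Q̇_C/Ẇ = 8793/1960 = 4.486.
In absolute terms T_C = 292.75 K and T_H = 304.95 K, so ΔT = 12.20 K.
COP_Carnot = T_C/ΔT = 292.75/12.20 = 24.00.
η_II = COP_actual/COP_Carnot = 4.486/24.00 = 0.1870.

0.187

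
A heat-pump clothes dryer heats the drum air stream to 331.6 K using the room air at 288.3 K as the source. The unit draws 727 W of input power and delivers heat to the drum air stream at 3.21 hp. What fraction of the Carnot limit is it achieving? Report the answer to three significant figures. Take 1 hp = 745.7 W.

0.430

Converting, Q̇_H = 3.210 hp = 2394 W, so COP_actual = Q̇_H/Ẇ = 2394/727.0 = 3.293.
The reservoir spacing is ΔT = 331.6 − 288.3 = 43.30 K.
COP_Carnot = T_H/ΔT = 331.60/43.30 = 7.658.
η_II = COP_actual/COP_Carnot = 3.293/7.658 = 0.4299.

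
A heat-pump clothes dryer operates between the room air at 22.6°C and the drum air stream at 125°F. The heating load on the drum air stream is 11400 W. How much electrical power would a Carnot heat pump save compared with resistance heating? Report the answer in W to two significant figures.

10000 W

In absolute terms T_C = 295.75 K and T_H = 324.82 K, so ΔT = 29.07 K.
COP_Carnot = T_H/ΔT = 324.82/29.07 = 11.17.
Resistance heating needs Ẇ_res = Q̇_H = 11400 W; the reversible heat pump needs only Ẇ_hp = Q̇_H/COP = 1020 W.
Saving = 11400 − 1020 = 10380 W.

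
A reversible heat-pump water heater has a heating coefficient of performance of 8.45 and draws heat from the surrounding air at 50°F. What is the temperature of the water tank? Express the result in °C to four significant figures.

48.01 °C

COP_HP = T_H/(T_H − T_C) rearranges to T_H = COP·T_C/(COP − 1).
With T_C = 283.15 K, T_H = 8.45 × 283.15/7.450 = 321.16 K.
Converting, 321.16 K = 48.01°C.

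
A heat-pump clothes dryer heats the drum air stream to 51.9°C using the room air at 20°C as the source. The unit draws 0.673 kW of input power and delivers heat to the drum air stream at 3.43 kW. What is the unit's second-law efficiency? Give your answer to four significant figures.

COP_actual = Q̇_H/Ẇ = 3.430/0.6730 = 5.097.
In absolute terms T_C = 293.15 K and T_H = 325.05 K, so ΔT = 31.90 K.
COP_Carnot = T_H/ΔT = 325.05/31.90 = 10.19.
η_II = COP_actual/COP_Carnot = 5.097/10.19 = 0.5002.

0.5002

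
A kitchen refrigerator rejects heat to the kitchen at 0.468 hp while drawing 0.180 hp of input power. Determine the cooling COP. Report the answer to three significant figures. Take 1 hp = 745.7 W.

1.60

The first law gives Q̇_H = Q̇_C + Ẇ, so the three rates are Q̇_C = 0.2880, Q̇_H = 0.4680, Ẇ = 0.1800 hp.
COP_R = Q̇_C/Ẇ = 0.2880/0.1800 = 1.600.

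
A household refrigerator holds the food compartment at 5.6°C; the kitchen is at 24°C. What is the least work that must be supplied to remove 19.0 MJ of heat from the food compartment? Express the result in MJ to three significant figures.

In absolute terms T_C = 278.75 K and T_H = 297.15 K, so ΔT = 18.40 K.
The reversible limit is COP_R = T_C/ΔT = 15.15, so W_min = Q_C/COP = Q_C·ΔT/T_C.
W_min = 19.00 × 18.40/278.75 = 1.254 MJ.

1.25 MJ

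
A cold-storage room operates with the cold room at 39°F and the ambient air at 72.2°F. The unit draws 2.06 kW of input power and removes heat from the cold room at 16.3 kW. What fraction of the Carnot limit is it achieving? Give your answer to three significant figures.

COP_actual = Q̇_C/Ẇ = 16.30/2.060 = 7.913.
In absolute terms T_C = 277.04 K and T_H = 295.48 K, so ΔT = 18.44 K.
COP_Carnot = T_C/ΔT = 277.04/18.44 = 15.02.
η_II = COP_actual/COP_Carnot = 7.913/15.02 = 0.5268.

0.527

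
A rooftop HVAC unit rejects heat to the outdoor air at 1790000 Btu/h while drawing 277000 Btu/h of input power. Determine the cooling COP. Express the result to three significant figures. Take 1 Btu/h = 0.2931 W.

5.46

The first law gives Q̇_H = Q̇_C + Ẇ, so the three rates are Q̇_C = 1513000, Q̇_H = 1790000, Ẇ = 277000 Btu/h.
COP_R = Q̇_C/Ẇ = 1513000/277000 = 5.462.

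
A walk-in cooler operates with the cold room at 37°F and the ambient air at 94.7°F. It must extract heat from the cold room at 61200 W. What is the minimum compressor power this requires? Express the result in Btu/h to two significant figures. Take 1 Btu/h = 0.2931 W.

In absolute terms T_C = 275.93 K and T_H = 307.98 K, so ΔT = 32.06 K.
COP_Carnot = T_C/ΔT = 275.93/32.06 = 8.608.
Ẇ_min = Q̇/COP_Carnot = 61200/8.608 = 7110 W = 24260 Btu/h.

24000 Btu/h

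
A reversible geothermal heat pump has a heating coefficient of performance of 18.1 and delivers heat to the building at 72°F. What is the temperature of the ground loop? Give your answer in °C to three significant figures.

5.90 °C

COP_HP = T_H/(T_H − T_C) gives T_H − T_C = T_H/COP.
With T_H = 295.37 K, T_C = 295.37 × (1 − 1/18.1) = 279.05 K.
Converting, 279.05 K = 5.90°C.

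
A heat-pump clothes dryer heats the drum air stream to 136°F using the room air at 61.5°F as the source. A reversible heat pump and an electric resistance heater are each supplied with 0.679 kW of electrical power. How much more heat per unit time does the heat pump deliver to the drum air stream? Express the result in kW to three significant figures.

In absolute terms T_C = 289.54 K and T_H = 330.93 K, so ΔT = 41.39 K.
COP_Carnot = T_H/ΔT = 330.93/41.39 = 7.996.
The heat pump delivers Q̇_H = COP × Ẇ = 5.429 kW; the resistance heater delivers Ẇ = 0.6790 kW.
Extra = (COP − 1)·Ẇ = 4.750 kW.

4.75 kW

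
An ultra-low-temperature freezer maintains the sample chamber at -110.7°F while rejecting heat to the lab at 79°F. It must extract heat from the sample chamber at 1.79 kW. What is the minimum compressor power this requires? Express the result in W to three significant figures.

In absolute terms T_C = 193.87 K and T_H = 299.26 K, so ΔT = 105.4 K.
COP_Carnot = T_C/ΔT = 193.87/105.4 = 1.840.
Ẇ_min = Q̇/COP_Carnot = 1.790/1.840 = 0.9730 kW = 973.0 W.

973 W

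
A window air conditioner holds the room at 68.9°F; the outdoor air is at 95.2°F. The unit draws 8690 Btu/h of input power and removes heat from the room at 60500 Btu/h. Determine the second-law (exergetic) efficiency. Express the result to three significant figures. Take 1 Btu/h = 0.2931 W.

0.346

COP_actual = Q̇_C/Ẇ = 60500/8690 = 6.962.
In absolute terms T_C = 293.65 K and T_H = 308.26 K, so ΔT = 14.61 K.
COP_Carnot = T_C/ΔT = 293.65/14.61 = 20.10.
η_II = COP_actual/COP_Carnot = 6.962/20.10 = 0.3464.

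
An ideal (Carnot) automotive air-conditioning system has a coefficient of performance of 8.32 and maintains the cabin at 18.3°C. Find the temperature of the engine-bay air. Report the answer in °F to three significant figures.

128 °F

COP_R = T_C/(T_H − T_C) gives T_H − T_C = T_C/COP.
With T_C = 291.45 K, T_H = 291.45 × (1 + 1/8.32) = 326.48 K.
Converting, 326.48 K = 127.99°F.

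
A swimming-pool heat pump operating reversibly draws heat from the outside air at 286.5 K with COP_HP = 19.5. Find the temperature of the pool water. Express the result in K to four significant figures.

COP_HP = T_H/(T_H − T_C) rearranges to T_H = COP·T_C/(COP − 1).
With T_C = 286.50 K, T_H = 19.5 × 286.50/18.50 = 301.99 K.

302.0 K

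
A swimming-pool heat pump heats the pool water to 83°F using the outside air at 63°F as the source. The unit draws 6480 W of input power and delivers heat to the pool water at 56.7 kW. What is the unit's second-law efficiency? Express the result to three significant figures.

Converting, Q̇_H = 56.70 kW = 56700 W, so COP_actual = Q̇_H/Ẇ = 56700/6480 = 8.750.
In absolute terms T_C = 290.37 K and T_H = 301.48 K, so ΔT = 11.11 K.
COP_Carnot = T_H/ΔT = 301.48/11.11 = 27.13.
η_II = COP_actual/COP_Carnot = 8.750/27.13 = 0.3225.

0.322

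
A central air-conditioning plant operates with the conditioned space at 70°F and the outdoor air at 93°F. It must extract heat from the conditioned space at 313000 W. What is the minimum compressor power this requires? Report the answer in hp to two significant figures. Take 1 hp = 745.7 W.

In absolute terms T_C = 294.26 K and T_H = 307.04 K, so ΔT = 12.78 K.
COP_Carnot = T_C/ΔT = 294.26/12.78 = 23.03.
Ẇ_min = Q̇/COP_Carnot = 313000/23.03 = 13590 W = 18.23 hp.

18 hp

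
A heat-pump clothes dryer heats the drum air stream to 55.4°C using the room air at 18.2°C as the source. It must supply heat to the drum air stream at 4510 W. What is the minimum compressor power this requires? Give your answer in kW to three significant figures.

0.511 kW

In absolute terms T_C = 291.35 K and T_H = 328.55 K, so ΔT = 37.20 K.
COP_Carnot = T_H/ΔT = 328.55/37.20 = 8.832.
Ẇ_min = Q̇/COP_Carnot = 4510/8.832 = 510.6 W = 0.5106 kW.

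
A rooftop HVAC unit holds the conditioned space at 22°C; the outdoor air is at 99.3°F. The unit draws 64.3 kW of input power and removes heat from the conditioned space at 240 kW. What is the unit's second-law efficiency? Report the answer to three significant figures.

COP_actual = Q̇_C/Ẇ = 240.0/64.30 = 3.733.
In absolute terms T_C = 295.15 K and T_H = 310.54 K, so ΔT = 15.39 K.
COP_Carnot = T_C/ΔT = 295.15/15.39 = 19.18.
η_II = COP_actual/COP_Carnot = 3.733/19.18 = 0.1946.

0.195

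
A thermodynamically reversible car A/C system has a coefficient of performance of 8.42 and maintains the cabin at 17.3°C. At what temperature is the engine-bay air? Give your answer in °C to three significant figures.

COP_R = T_C/(T_H − T_C) gives T_H − T_C = T_C/COP.
With T_C = 290.45 K, T_H = 290.45 × (1 + 1/8.42) = 324.95 K.
Converting, 324.95 K = 51.80°C.

51.8 °C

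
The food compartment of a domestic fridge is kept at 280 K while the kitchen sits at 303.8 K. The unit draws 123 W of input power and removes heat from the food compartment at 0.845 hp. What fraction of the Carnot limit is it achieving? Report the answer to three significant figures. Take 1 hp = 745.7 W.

0.435

Converting, Q̇_C = 0.8450 hp = 630.1 W, so COP_actual = Q̇_C/Ẇ = 630.1/123.0 = 5.123.
The reservoir spacing is ΔT = 303.8 − 280 = 23.80 K.
COP_Carnot = T_C/ΔT = 280.00/23.80 = 11.76.
η_II = COP_actual/COP_Carnot = 5.123/11.76 = 0.4354.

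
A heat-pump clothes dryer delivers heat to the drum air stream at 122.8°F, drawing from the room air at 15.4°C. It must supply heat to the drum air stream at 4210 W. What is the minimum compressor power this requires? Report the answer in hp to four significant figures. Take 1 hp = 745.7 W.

0.6114 hp

In absolute terms T_C = 288.55 K and T_H = 323.59 K, so ΔT = 35.04 K.
COP_Carnot = T_H/ΔT = 323.59/35.04 = 9.234.
Ẇ_min = Q̇/COP_Carnot = 4210/9.234 = 455.9 W = 0.6114 hp.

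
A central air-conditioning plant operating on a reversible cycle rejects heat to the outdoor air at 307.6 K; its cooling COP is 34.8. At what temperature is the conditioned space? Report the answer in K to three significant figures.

299 K

For a Carnot refrigerator COP_R = T_C/(T_H − T_C), so T_C = COP·T_H/(1 + COP).
With T_H = 307.60 K, T_C = 34.8 × 307.60/35.80 = 299.01 K.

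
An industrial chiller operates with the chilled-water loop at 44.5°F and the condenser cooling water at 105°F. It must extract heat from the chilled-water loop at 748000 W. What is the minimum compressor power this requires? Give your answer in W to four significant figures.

89760 W

In absolute terms T_C = 280.09 K and T_H = 313.71 K, so ΔT = 33.61 K.
COP_Carnot = T_C/ΔT = 280.09/33.61 = 8.333.
Ẇ_min = Q̇/COP_Carnot = 748000/8.333 = 89760 W.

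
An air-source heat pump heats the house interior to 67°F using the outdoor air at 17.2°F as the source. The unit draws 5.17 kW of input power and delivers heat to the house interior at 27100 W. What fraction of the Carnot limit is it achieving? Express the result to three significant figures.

Converting, Q̇_H = 27100 W = 27.10 kW, so COP_actual = Q̇_H/Ẇ = 27.10/5.170 = 5.242.
In absolute terms T_C = 264.93 K and T_H = 292.59 K, so ΔT = 27.67 K.
COP_Carnot = T_H/ΔT = 292.59/27.67 = 10.58.
η_II = COP_actual/COP_Carnot = 5.242/10.58 = 0.4956.

0.496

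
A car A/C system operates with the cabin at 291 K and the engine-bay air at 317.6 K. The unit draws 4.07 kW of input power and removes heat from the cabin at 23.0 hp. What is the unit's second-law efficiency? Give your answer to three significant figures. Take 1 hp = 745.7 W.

Converting, Q̇_C = 23.00 hp = 17.15 kW, so COP_actual = Q̇_C/Ẇ = 17.15/4.070 = 4.214.
The reservoir spacing is ΔT = 317.6 − 291 = 26.60 K.
COP_Carnot = T_C/ΔT = 291.00/26.60 = 10.94.
η_II = COP_actual/COP_Carnot = 4.214/10.94 = 0.3852.

0.385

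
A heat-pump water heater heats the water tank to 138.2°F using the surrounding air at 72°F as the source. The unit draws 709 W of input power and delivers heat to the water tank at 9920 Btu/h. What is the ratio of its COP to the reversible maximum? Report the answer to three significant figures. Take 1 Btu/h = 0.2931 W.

0.454

Converting, Q̇_H = 9920 Btu/h = 2908 W, so COP_actual = Q̇_H/Ẇ = 2908/709.0 = 4.101.
In absolute terms T_C = 295.37 K and T_H = 332.15 K, so ΔT = 36.78 K.
COP_Carnot = T_H/ΔT = 332.15/36.78 = 9.031.
η_II = COP_actual/COP_Carnot = 4.101/9.031 = 0.4541.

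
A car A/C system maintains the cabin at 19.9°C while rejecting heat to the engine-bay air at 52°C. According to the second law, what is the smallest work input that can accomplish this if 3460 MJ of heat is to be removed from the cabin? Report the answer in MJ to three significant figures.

In absolute terms T_C = 293.05 K and T_H = 325.15 K, so ΔT = 32.10 K.
The reversible limit is COP_R = T_C/ΔT = 9.129, so W_min = Q_C/COP = Q_C·ΔT/T_C.
W_min = 3460 × 32.10/293.05 = 379.0 MJ.

379 MJ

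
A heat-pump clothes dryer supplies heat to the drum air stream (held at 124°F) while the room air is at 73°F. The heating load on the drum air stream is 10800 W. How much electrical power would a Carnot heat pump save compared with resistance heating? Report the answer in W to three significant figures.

9860 W

In absolute terms T_C = 295.93 K and T_H = 324.26 K, so ΔT = 28.33 K.
COP_Carnot = T_H/ΔT = 324.26/28.33 = 11.44.
Resistance heating needs Ẇ_res = Q̇_H = 10800 W; the reversible heat pump needs only Ẇ_hp = Q̇_H/COP = 943.7 W.
Saving = 10800 − 943.7 = 9856 W.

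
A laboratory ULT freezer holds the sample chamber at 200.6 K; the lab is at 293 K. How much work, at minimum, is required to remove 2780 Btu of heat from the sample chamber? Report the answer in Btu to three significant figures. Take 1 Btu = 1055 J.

1280 Btu

The reservoir spacing is ΔT = 293 − 200.6 = 92.40 K.
The reversible limit is COP_R = T_C/ΔT = 2.171, so W_min = Q_C/COP = Q_C·ΔT/T_C.
W_min = 2780 × 92.40/200.60 = 1281 Btu.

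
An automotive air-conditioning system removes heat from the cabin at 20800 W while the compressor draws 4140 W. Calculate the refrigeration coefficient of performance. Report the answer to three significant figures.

The first law gives Q̇_H = Q̇_C + Ẇ, so the three rates are Q̇_C = 20800, Q̇_H = 24940, Ẇ = 4140 W.
COP_R = Q̇_C/Ẇ = 20800/4140 = 5.024.

5.02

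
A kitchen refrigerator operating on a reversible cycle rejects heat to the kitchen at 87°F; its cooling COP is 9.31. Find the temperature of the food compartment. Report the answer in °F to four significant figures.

33.98 °F

For a Carnot refrigerator COP_R = T_C/(T_H − T_C), so T_C = COP·T_H/(1 + COP).
With T_H = 303.71 K, T_C = 9.31 × 303.71/10.31 = 274.25 K.
Converting, 274.25 K = 33.98°F.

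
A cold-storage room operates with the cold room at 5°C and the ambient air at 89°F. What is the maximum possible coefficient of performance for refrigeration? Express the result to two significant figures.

10

In absolute terms T_C = 278.15 K and T_H = 304.82 K, so ΔT = 26.67 K.
For a reversible cycle, COP_Carnot = T_C/ΔT = 278.15/26.67 = 10.43.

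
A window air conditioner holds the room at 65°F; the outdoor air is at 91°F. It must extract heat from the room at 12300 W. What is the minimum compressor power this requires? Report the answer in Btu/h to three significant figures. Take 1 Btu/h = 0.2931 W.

2080 Btu/h

In absolute terms T_C = 291.48 K and T_H = 305.93 K, so ΔT = 14.44 K.
COP_Carnot = T_C/ΔT = 291.48/14.44 = 20.18.
Ẇ_min = Q̇/COP_Carnot = 12300/20.18 = 609.5 W = 2080 Btu/h.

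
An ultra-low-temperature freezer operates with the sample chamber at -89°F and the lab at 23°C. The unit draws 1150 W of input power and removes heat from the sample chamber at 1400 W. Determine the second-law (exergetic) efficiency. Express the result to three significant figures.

COP_actual = Q̇_C/Ẇ = 1400/1150 = 1.217.
In absolute terms T_C = 205.93 K and T_H = 296.15 K, so ΔT = 90.22 K.
COP_Carnot = T_C/ΔT = 205.93/90.22 = 2.282.
η_II = COP_actual/COP_Carnot = 1.217/2.282 = 0.5334.

0.533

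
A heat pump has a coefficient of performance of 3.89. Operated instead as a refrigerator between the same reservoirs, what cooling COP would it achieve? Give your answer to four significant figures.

Since Q_H = Q_C + W for any cycle, COP_R = Q_C/W = Q_H/W − 1.
COP_R = 3.89 − 1 = 2.89.

2.890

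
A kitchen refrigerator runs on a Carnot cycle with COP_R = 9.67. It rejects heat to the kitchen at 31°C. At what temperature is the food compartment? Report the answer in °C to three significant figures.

2.49 °C

For a Carnot refrigerator COP_R = T_C/(T_H − T_C), so T_C = COP·T_H/(1 + COP).
With T_H = 304.15 K, T_C = 9.67 × 304.15/10.67 = 275.64 K.
Converting, 275.64 K = 2.49°C.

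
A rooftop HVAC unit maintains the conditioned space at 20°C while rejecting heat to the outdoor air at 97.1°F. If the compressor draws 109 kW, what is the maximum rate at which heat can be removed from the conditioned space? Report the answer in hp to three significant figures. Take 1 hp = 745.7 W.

In absolute terms T_C = 293.15 K and T_H = 309.32 K, so ΔT = 16.17 K.
COP_Carnot = T_C/ΔT = 293.15/16.17 = 18.13.
Q̇_max = COP_Carnot × Ẇ = 18.13 × 109.0 kW = 1976 kW = 2651 hp.

2650 hp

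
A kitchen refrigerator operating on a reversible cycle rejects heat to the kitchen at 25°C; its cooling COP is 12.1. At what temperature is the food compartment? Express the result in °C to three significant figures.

2.24 °C

For a Carnot refrigerator COP_R = T_C/(T_H − T_C), so T_C = COP·T_H/(1 + COP).
With T_H = 298.15 K, T_C = 12.1 × 298.15/13.10 = 275.39 K.
Converting, 275.39 K = 2.24°C.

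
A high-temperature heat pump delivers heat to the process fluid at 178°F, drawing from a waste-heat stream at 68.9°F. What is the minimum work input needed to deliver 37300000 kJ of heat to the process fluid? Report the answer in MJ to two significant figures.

In absolute terms T_C = 293.65 K and T_H = 354.26 K, so ΔT = 60.61 K.
The reversible limit is COP_HP = T_H/ΔT = 5.845, so W_min = Q_H/COP = Q_H·ΔT/T_H.
W_min = 37300000 × 60.61/354.26 = 6382000 kJ = 6382 MJ.

6400 MJ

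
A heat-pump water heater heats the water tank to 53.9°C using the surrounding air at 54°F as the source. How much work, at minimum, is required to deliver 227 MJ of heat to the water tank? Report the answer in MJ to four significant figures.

In absolute terms T_C = 285.37 K and T_H = 327.05 K, so ΔT = 41.68 K.
The reversible limit is COP_HP = T_H/ΔT = 7.847, so W_min = Q_H/COP = Q_H·ΔT/T_H.
W_min = 227.0 × 41.68/327.05 = 28.93 MJ.

28.93 MJ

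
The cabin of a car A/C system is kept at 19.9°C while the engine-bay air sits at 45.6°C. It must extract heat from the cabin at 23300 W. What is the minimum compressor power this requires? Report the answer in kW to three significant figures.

2.04 kW

In absolute terms T_C = 293.05 K and T_H = 318.75 K, so ΔT = 25.70 K.
COP_Carnot = T_C/ΔT = 293.05/25.70 = 11.40.
Ẇ_min = Q̇/COP_Carnot = 23300/11.40 = 2043 W = 2.043 kW.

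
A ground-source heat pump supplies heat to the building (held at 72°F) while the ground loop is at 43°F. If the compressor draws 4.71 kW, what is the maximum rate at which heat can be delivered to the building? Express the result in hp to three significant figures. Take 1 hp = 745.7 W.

116 hp

In absolute terms T_C = 279.26 K and T_H = 295.37 K, so ΔT = 16.11 K.
COP_Carnot = T_H/ΔT = 295.37/16.11 = 18.33.
Q̇_max = COP_Carnot × Ẇ = 18.33 × 4.710 kW = 86.35 kW = 115.8 hp.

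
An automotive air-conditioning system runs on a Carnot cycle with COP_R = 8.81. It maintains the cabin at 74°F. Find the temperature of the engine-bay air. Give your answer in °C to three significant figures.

COP_R = T_C/(T_H − T_C) gives T_H − T_C = T_C/COP.
With T_C = 296.48 K, T_H = 296.48 × (1 + 1/8.81) = 330.14 K.
Converting, 330.14 K = 56.99°C.

57.0 °C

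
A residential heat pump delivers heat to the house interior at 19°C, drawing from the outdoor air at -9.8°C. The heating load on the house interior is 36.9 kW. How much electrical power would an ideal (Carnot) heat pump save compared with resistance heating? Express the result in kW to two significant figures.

33 kW

In absolute terms T_C = 263.35 K and T_H = 292.15 K, so ΔT = 28.80 K.
COP_Carnot = T_H/ΔT = 292.15/28.80 = 10.14.
Resistance heating needs Ẇ_res = Q̇_H = 36.90 kW; the reversible heat pump needs only Ẇ_hp = Q̇_H/COP = 3.638 kW.
Saving = 36.90 − 3.638 = 33.26 kW.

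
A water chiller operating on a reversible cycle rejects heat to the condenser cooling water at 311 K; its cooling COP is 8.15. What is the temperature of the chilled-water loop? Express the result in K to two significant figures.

For a Carnot refrigerator COP_R = T_C/(T_H − T_C), so T_C = COP·T_H/(1 + COP).
With T_H = 311.00 K, T_C = 8.15 × 311.00/9.150 = 277.01 K.

280 K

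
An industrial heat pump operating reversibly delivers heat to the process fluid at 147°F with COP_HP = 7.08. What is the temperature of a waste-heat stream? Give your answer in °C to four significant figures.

16.28 °C

COP_HP = T_H/(T_H − T_C) gives T_H − T_C = T_H/COP.
With T_H = 337.04 K, T_C = 337.04 × (1 − 1/7.08) = 289.43 K.
Converting, 289.43 K = 16.28°C.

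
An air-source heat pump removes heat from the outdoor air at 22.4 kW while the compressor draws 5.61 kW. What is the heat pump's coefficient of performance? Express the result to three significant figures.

The first law gives Q̇_H = Q̇_C + Ẇ, so the three rates are Q̇_C = 22.40, Q̇_H = 28.01, Ẇ = 5.610 kW.
COP_HP = Q̇_H/Ẇ = 28.01/5.610 = 4.993.

4.99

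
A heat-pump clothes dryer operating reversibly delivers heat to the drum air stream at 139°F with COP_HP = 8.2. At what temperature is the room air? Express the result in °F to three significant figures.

66.0 °F

COP_HP = T_H/(T_H − T_C) gives T_H − T_C = T_H/COP.
With T_H = 332.59 K, T_C = 332.59 × (1 − 1/8.2) = 292.03 K.
Converting, 292.03 K = 65.99°F.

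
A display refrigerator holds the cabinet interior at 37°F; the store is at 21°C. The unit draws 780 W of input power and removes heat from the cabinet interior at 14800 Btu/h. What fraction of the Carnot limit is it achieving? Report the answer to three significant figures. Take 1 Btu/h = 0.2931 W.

Converting, Q̇_C = 14800 Btu/h = 4338 W, so COP_actual = Q̇_C/Ẇ = 4338/780.0 = 5.561.
In absolute terms T_C = 275.93 K and T_H = 294.15 K, so ΔT = 18.22 K.
COP_Carnot = T_C/ΔT = 275.93/18.22 = 15.14.
η_II = COP_actual/COP_Carnot = 5.561/15.14 = 0.3673.

0.367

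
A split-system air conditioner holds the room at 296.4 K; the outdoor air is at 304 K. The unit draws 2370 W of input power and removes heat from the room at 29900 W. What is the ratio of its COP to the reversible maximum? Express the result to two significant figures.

COP_actual = Q̇_C/Ẇ = 29900/2370 = 12.62.
The reservoir spacing is ΔT = 304 − 296.4 = 7.600 K.
COP_Carnot = T_C/ΔT = 296.40/7.600 = 39.00.
η_II = COP_actual/COP_Carnot = 12.62/39.00 = 0.3235.

0.32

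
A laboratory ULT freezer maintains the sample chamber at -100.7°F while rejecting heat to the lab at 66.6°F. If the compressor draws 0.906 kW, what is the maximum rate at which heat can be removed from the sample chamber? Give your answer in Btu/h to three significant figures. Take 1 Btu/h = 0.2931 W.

6630 Btu/h

In absolute terms T_C = 199.43 K and T_H = 292.37 K, so ΔT = 92.94 K.
COP_Carnot = T_C/ΔT = 199.43/92.94 = 2.146.
Q̇_max = COP_Carnot × Ẇ = 2.146 × 0.9060 kW = 1.944 kW = 6632 Btu/h.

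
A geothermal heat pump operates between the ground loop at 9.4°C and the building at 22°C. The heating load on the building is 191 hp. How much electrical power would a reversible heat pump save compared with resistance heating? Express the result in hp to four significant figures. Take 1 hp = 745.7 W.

In absolute terms T_C = 282.55 K and T_H = 295.15 K, so ΔT = 12.60 K.
COP_Carnot = T_H/ΔT = 295.15/12.60 = 23.42.
Resistance heating needs Ẇ_res = Q̇_H = 191.0 hp; the reversible heat pump needs only Ẇ_hp = Q̇_H/COP = 8.154 hp.
Saving = 191.0 − 8.154 = 182.8 hp.

182.8 hp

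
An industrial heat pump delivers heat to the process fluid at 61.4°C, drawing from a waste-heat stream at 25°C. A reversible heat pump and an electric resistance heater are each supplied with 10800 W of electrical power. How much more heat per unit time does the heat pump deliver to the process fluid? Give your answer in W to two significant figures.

In absolute terms T_C = 298.15 K and T_H = 334.55 K, so ΔT = 36.40 K.
COP_Carnot = T_H/ΔT = 334.55/36.40 = 9.191.
The heat pump delivers Q̇_H = COP × Ẇ = 99260 W; the resistance heater delivers Ẇ = 10800 W.
Extra = (COP − 1)·Ẇ = 88460 W.

88000 W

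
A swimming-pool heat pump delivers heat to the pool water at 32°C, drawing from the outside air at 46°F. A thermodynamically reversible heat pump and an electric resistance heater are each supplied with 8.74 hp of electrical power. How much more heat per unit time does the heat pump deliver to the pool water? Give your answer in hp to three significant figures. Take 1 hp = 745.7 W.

101 hp

In absolute terms T_C = 280.93 K and T_H = 305.15 K, so ΔT = 24.22 K.
COP_Carnot = T_H/ΔT = 305.15/24.22 = 12.60.
The heat pump delivers Q̇_H = COP × Ẇ = 110.1 hp; the resistance heater delivers Ẇ = 8.740 hp.
Extra = (COP − 1)·Ẇ = 101.4 hp.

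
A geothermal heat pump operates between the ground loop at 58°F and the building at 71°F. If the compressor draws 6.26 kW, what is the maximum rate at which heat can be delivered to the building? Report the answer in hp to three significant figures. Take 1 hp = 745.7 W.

343 hp

In absolute terms T_C = 287.59 K and T_H = 294.82 K, so ΔT = 7.222 K.
COP_Carnot = T_H/ΔT = 294.82/7.222 = 40.82.
Q̇_max = COP_Carnot × Ẇ = 40.82 × 6.260 kW = 255.5 kW = 342.7 hp.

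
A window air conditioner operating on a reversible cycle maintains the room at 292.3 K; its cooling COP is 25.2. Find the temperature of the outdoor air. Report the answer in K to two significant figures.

COP_R = T_C/(T_H − T_C) gives T_H − T_C = T_C/COP.
With T_C = 292.30 K, T_H = 292.30 × (1 + 1/25.2) = 303.90 K.

300 K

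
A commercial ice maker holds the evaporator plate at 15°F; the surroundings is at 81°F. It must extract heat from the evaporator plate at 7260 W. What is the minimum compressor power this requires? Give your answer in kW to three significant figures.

In absolute terms T_C = 263.71 K and T_H = 300.37 K, so ΔT = 36.67 K.
COP_Carnot = T_C/ΔT = 263.71/36.67 = 7.192.
Ẇ_min = Q̇/COP_Carnot = 7260/7.192 = 1009 W = 1.009 kW.

1.01 kW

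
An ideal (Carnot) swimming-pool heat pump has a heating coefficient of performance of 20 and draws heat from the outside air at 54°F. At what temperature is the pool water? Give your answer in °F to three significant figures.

81.0 °F

COP_HP = T_H/(T_H − T_C) rearranges to T_H = COP·T_C/(COP − 1).
With T_C = 285.37 K, T_H = 20 × 285.37/19.00 = 300.39 K.
Converting, 300.39 K = 81.04°F.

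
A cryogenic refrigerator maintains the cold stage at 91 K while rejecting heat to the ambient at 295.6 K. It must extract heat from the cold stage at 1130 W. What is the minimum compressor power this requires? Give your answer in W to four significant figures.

2541 W

The reservoir spacing is ΔT = 295.6 − 91 = 204.6 K.
COP_Carnot = T_C/ΔT = 91.00/204.6 = 0.4448.
Ẇ_min = Q̇/COP_Carnot = 1130/0.4448 = 2541 W.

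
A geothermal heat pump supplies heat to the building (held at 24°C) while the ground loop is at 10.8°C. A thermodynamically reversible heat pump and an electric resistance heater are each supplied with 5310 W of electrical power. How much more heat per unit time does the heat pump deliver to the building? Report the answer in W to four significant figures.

In absolute terms T_C = 283.95 K and T_H = 297.15 K, so ΔT = 13.20 K.
COP_Carnot = T_H/ΔT = 297.15/13.20 = 22.51.
The heat pump delivers Q̇_H = COP × Ẇ = 119500 W; the resistance heater delivers Ẇ = 5310 W.
Extra = (COP − 1)·Ẇ = 114200 W.

114200 W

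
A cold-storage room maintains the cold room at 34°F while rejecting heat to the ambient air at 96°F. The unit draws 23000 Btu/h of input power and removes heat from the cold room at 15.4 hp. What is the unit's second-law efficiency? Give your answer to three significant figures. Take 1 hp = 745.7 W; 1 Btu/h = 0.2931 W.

Converting, Q̇_C = 15.40 hp = 39180 Btu/h, so COP_actual = Q̇_C/Ẇ = 39180/23000 = 1.703.
In absolute terms T_C = 274.26 K and T_H = 308.71 K, so ΔT = 34.44 K.
COP_Carnot = T_C/ΔT = 274.26/34.44 = 7.962.
η_II = COP_actual/COP_Carnot = 1.703/7.962 = 0.2139.

0.214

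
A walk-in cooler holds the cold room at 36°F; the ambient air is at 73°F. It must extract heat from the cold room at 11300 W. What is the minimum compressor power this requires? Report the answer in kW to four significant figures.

In absolute terms T_C = 275.37 K and T_H = 295.93 K, so ΔT = 20.56 K.
COP_Carnot = T_C/ΔT = 275.37/20.56 = 13.40.
Ẇ_min = Q̇/COP_Carnot = 11300/13.40 = 843.5 W = 0.8435 kW.

0.8435 kW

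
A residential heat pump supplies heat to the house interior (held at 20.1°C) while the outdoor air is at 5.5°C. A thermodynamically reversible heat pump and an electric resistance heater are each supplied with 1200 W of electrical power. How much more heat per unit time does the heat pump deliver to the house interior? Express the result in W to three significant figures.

22900 W

In absolute terms T_C = 278.65 K and T_H = 293.25 K, so ΔT = 14.60 K.
COP_Carnot = T_H/ΔT = 293.25/14.60 = 20.09.
The heat pump delivers Q̇_H = COP × Ẇ = 24100 W; the resistance heater delivers Ẇ = 1200 W.
Extra = (COP − 1)·Ẇ = 22900 W.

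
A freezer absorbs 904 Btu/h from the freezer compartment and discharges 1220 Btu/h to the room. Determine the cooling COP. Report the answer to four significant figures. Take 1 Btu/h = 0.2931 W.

2.861

The first law gives Q̇_H = Q̇_C + Ẇ, so the three rates are Q̇_C = 904.0, Q̇_H = 1220, Ẇ = 316.0 Btu/h.
COP_R = Q̇_C/Ẇ = 904.0/316.0 = 2.861.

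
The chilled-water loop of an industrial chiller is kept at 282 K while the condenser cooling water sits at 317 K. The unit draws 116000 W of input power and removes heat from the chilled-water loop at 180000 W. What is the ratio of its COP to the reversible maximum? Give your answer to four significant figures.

0.1926

COP_actual = Q̇_C/Ẇ = 180000/116000 = 1.552.
The reservoir spacing is ΔT = 317 − 282 = 35.00 K.
COP_Carnot = T_C/ΔT = 282.00/35.00 = 8.057.
η_II = COP_actual/COP_Carnot = 1.552/8.057 = 0.1926.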